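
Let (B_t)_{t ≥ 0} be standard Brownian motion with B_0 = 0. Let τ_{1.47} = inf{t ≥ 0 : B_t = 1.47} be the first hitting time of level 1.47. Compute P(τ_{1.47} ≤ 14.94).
P(τ_{1.47} ≤ 14.94) = 2(1 − Φ(1.47/√14.94)) = 2(1 − Φ(0.3803)) ≈ 0.7037

By the reflection principle for standard BM, P(τ_b ≤ t) = 2 · P(B_t ≥ b). Since B_t ~ N(0, t), P(B_t ≥ 1.47) = 1 − Φ(1.47/√t) = 1 − Φ(1.47/√14.94) = 1 − Φ(0.3803) ≈ 0.35186. Doubling: P(τ_{1.47} ≤ 14.94) ≈ 2 · 0.35186 = 0.70372 ≈ 0.7037.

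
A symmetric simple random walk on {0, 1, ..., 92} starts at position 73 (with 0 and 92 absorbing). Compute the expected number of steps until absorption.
E[τ | X_0 = 73] = 1387

Let v_k = E[τ | X_0 = k]. Boundary: v_0 = v_92 = 0. Recurrence: v_k = 1 + (v_{k-1} + v_{k+1})/2 for 1 ≤ k ≤ 91. The particular solution to v_k − (v_{k-1} + v_{k+1})/2 = 1 is v_k = −k^2. Adding homogeneous solution A + B k and matching boundaries gives v_k = k (92 − k). Substituting k = 73: v_73 = 73 · 19 = 1387.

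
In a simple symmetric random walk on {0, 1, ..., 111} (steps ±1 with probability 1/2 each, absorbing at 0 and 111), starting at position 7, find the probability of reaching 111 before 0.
P(hit 111 before 0) = 7/111

Let u_k = P(hit 111 before 0 | start at k). Then u_0 = 0, u_111 = 1, and u_k = u_{k-1}/2 + u_{k+1}/2 for 1 ≤ k ≤ 110. This harmonic recurrence is solved by u_k = k/111, giving u_7 = 7/111.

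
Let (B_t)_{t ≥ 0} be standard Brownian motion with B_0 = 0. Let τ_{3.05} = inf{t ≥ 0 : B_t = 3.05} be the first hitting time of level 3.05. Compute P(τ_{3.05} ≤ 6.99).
P(τ_{3.05} ≤ 6.99) = 2(1 − Φ(3.05/√6.99)) = 2(1 − Φ(1.1536)) ≈ 0.2487

By the reflection principle for standard BM, P(τ_b ≤ t) = 2 · P(B_t ≥ b). Since B_t ~ N(0, t), P(B_t ≥ 3.05) = 1 − Φ(3.05/√t) = 1 − Φ(3.05/√6.99) = 1 − Φ(1.1536) ≈ 0.12433. Doubling: P(τ_{3.05} ≤ 6.99) ≈ 2 · 0.12433 = 0.24866 ≈ 0.2487.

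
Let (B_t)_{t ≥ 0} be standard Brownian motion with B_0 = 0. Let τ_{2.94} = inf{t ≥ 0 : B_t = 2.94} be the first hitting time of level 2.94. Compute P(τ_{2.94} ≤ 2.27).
P(τ_{2.94} ≤ 2.27) = 2(1 − Φ(2.94/√2.27)) = 2(1 − Φ(1.9513)) ≈ 0.0510

By the reflection principle for standard BM, P(τ_b ≤ t) = 2 · P(B_t ≥ b). Since B_t ~ N(0, t), P(B_t ≥ 2.94) = 1 − Φ(2.94/√t) = 1 − Φ(2.94/√2.27) = 1 − Φ(1.9513) ≈ 0.02551. Doubling: P(τ_{2.94} ≤ 2.27) ≈ 2 · 0.02551 = 0.05102 ≈ 0.0510.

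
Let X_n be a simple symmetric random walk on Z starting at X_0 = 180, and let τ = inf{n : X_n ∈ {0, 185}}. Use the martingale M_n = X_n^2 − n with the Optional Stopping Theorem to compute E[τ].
E[τ] = 900

M_n = X_n^2 − n is a martingale (since E[X_{n+1}^2 | F_n] = X_n^2 + 1). By OST (τ has finite mean in a bounded region), E[M_τ] = E[M_0] = X_0^2 − 0 = 180^2 = 32400. Also E[M_τ] = E[X_τ^2] − E[τ]. The walk exits at 0 or 185, with P(hit 185 first) = 180/185, so E[X_τ^2] = 185^2 · 180/185 + 0 = 33300. Thus E[τ] = E[X_τ^2] − E[M_τ] = 33300 − 32400 = 900 = 180(185 − 180) = 900.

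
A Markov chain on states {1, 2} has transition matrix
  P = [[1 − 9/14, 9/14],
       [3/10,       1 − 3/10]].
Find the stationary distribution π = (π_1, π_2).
π_1 = 7/22, π_2 = 15/22

Solve πP = π with π_1 + π_2 = 1. From πP = π: π_1 · (1 − 9/14) + π_2 · 3/10 = π_1 ⇒ π_2 · 3/10 = π_1 · 9/14 ⇒ π_2/π_1 = (9/14)/(3/10) = 15/7. Together with π_1 + π_2 = 1:
  π_1 = (3/10)/(9/14 + 3/10) = (3/10)/(33/35) = 7/22,
  π_2 = (9/14)/(9/14 + 3/10) = (9/14)/(33/35) = 15/22.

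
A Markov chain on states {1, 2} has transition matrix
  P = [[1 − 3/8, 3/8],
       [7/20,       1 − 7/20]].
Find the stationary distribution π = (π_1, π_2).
π_1 = 14/29, π_2 = 15/29

Solve πP = π with π_1 + π_2 = 1. From πP = π: π_1 · (1 − 3/8) + π_2 · 7/20 = π_1 ⇒ π_2 · 7/20 = π_1 · 3/8 ⇒ π_2/π_1 = (3/8)/(7/20) = 15/14. Together with π_1 + π_2 = 1:
  π_1 = (7/20)/(3/8 + 7/20) = (7/20)/(29/40) = 14/29,
  π_2 = (3/8)/(3/8 + 7/20) = (3/8)/(29/40) = 15/29.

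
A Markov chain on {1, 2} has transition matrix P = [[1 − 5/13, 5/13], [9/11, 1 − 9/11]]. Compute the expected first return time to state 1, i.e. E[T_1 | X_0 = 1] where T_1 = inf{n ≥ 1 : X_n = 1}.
E[T_1 | X_0 = 1] = 1/π_1 = 172/117

For an irreducible recurrent Markov chain with stationary distribution π, E[T_i | X_0 = i] = 1/π_i (Kac's formula). Here π_1 = (9/11)/(5/13 + 9/11) = (9/11)/(172/143) = 117/172, so E[T_1 | X_0 = 1] = 1/π_1 = (5/13 + 9/11)/(9/11) = (172/143)/(9/11) = 172/117.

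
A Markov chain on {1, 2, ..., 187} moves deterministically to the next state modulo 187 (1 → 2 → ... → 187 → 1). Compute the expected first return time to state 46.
E[T_46 | X_0 = 46] = 187

The chain cycles deterministically, so starting at state 46 it returns in exactly 187 steps. Equivalently, the stationary distribution is uniform π_j = 1/187 for every state j, so by Kac's formula E[T_46] = 1/π_46 = 187.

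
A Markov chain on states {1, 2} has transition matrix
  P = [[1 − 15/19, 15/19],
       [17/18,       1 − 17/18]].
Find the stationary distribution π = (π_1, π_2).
π_1 = 323/593, π_2 = 270/593

Solve πP = π with π_1 + π_2 = 1. From πP = π: π_1 · (1 − 15/19) + π_2 · 17/18 = π_1 ⇒ π_2 · 17/18 = π_1 · 15/19 ⇒ π_2/π_1 = (15/19)/(17/18) = 270/323. Together with π_1 + π_2 = 1:
  π_1 = (17/18)/(15/19 + 17/18) = (17/18)/(593/342) = 323/593,
  π_2 = (15/19)/(15/19 + 17/18) = (15/19)/(593/342) = 270/593.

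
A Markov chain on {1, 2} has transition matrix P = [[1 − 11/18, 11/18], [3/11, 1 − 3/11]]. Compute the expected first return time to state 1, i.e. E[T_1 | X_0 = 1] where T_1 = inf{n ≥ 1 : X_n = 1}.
E[T_1 | X_0 = 1] = 1/π_1 = 175/54

For an irreducible recurrent Markov chain with stationary distribution π, E[T_i | X_0 = i] = 1/π_i (Kac's formula). Here π_1 = (3/11)/(11/18 + 3/11) = (3/11)/(175/198) = 54/175, so E[T_1 | X_0 = 1] = 1/π_1 = (11/18 + 3/11)/(3/11) = (175/198)/(3/11) = 175/54.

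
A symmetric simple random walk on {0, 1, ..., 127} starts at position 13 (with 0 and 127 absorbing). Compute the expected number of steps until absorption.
E[τ | X_0 = 13] = 1482

Let v_k = E[τ | X_0 = k]. Boundary: v_0 = v_127 = 0. Recurrence: v_k = 1 + (v_{k-1} + v_{k+1})/2 for 1 ≤ k ≤ 126. The particular solution to v_k − (v_{k-1} + v_{k+1})/2 = 1 is v_k = −k^2. Adding homogeneous solution A + B k and matching boundaries gives v_k = k (127 − k). Substituting k = 13: v_13 = 13 · 114 = 1482.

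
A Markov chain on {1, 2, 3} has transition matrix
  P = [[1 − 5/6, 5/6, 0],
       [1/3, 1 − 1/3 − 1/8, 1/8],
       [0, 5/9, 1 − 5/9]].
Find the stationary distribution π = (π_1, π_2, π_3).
π = (16/65, 8/13, 9/65)

This is a birth-death chain on three states, which satisfies detailed balance: π_1 · P_{12} = π_2 · P_{21} and π_2 · P_{23} = π_3 · P_{32}.
From π_1 · 5/6 = π_2 · 1/3: π_2/π_1 = (5/6)/(1/3) = 5/2.
From π_2 · 1/8 = π_3 · 5/9: π_3/π_2 = (1/8)/(5/9) = 9/40.
Take π_1 proportional to 1; then unnormalized π = (1, 5/2, 9/16). Normalize by dividing by the sum 65/16:
  π = (16/65, 8/13, 9/65).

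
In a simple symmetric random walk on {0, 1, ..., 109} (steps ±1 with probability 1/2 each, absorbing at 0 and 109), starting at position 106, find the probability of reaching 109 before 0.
P(hit 109 before 0) = 106/109

Let u_k = P(hit 109 before 0 | start at k). Then u_0 = 0, u_109 = 1, and u_k = u_{k-1}/2 + u_{k+1}/2 for 1 ≤ k ≤ 108. This harmonic recurrence is solved by u_k = k/109, giving u_106 = 106/109.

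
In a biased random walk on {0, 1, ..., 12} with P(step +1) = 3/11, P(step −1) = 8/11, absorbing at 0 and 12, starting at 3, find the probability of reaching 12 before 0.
P(hit 12 before 0) = (1 − (8/3)^3) / (1 − (8/3)^12) = 19683/141688547

Let u_k denote P(reach 12 before 0 | start at k). Boundary: u_0 = 0, u_12 = 1. Recurrence: u_k = 3/11·u_{k+1} + 8/11·u_{k-1} for 1 ≤ k ≤ 11. Try u_k = A + B·r^k with r = q/p = (8/11)/(3/11) = 8/3. Substitution satisfies the recurrence; boundary conditions give:
  u_k = (1 − r^k) / (1 − r^N) = (1 − (8/3)^3) / (1 − (8/3)^12) = 19683/141688547.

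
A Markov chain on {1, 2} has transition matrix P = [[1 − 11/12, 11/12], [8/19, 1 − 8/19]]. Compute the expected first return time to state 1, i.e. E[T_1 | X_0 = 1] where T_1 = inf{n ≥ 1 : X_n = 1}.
E[T_1 | X_0 = 1] = 1/π_1 = 305/96

For an irreducible recurrent Markov chain with stationary distribution π, E[T_i | X_0 = i] = 1/π_i (Kac's formula). Here π_1 = (8/19)/(11/12 + 8/19) = (8/19)/(305/228) = 96/305, so E[T_1 | X_0 = 1] = 1/π_1 = (11/12 + 8/19)/(8/19) = (305/228)/(8/19) = 305/96.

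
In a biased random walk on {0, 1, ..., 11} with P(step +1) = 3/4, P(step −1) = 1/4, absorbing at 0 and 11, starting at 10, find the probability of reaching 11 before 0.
P(hit 11 before 0) = (1 − (1/3)^10) / (1 − (1/3)^11) = 88572/88573

Let u_k denote P(reach 11 before 0 | start at k). Boundary: u_0 = 0, u_11 = 1. Recurrence: u_k = 3/4·u_{k+1} + 1/4·u_{k-1} for 1 ≤ k ≤ 10. Try u_k = A + B·r^k with r = q/p = (1/4)/(3/4) = 1/3. Substitution satisfies the recurrence; boundary conditions give:
  u_k = (1 − r^k) / (1 − r^N) = (1 − (1/3)^10) / (1 − (1/3)^11) = 88572/88573.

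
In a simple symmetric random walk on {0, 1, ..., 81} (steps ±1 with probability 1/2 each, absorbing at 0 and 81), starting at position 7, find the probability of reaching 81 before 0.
P(hit 81 before 0) = 7/81

Let u_k = P(hit 81 before 0 | start at k). Then u_0 = 0, u_81 = 1, and u_k = u_{k-1}/2 + u_{k+1}/2 for 1 ≤ k ≤ 80. This harmonic recurrence is solved by u_k = k/81, giving u_7 = 7/81.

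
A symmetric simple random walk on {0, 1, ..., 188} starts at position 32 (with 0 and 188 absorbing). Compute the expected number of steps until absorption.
E[τ | X_0 = 32] = 4992

Let v_k = E[τ | X_0 = k]. Boundary: v_0 = v_188 = 0. Recurrence: v_k = 1 + (v_{k-1} + v_{k+1})/2 for 1 ≤ k ≤ 187. The particular solution to v_k − (v_{k-1} + v_{k+1})/2 = 1 is v_k = −k^2. Adding homogeneous solution A + B k and matching boundaries gives v_k = k (188 − k). Substituting k = 32: v_32 = 32 · 156 = 4992.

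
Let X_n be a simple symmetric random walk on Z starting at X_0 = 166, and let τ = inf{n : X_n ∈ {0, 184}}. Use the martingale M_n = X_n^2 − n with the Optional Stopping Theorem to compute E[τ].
E[τ] = 2988

M_n = X_n^2 − n is a martingale (since E[X_{n+1}^2 | F_n] = X_n^2 + 1). By OST (τ has finite mean in a bounded region), E[M_τ] = E[M_0] = X_0^2 − 0 = 166^2 = 27556. Also E[M_τ] = E[X_τ^2] − E[τ]. The walk exits at 0 or 184, with P(hit 184 first) = 166/184, so E[X_τ^2] = 184^2 · 166/184 + 0 = 30544. Thus E[τ] = E[X_τ^2] − E[M_τ] = 30544 − 27556 = 2988 = 166(184 − 166) = 2988.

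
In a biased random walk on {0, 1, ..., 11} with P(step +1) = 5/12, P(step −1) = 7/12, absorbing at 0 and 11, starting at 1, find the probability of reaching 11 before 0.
P(hit 11 before 0) = (1 − (7/5)^1) / (1 − (7/5)^11) = 9765625/964249309

Let u_k denote P(reach 11 before 0 | start at k). Boundary: u_0 = 0, u_11 = 1. Recurrence: u_k = 5/12·u_{k+1} + 7/12·u_{k-1} for 1 ≤ k ≤ 10. Try u_k = A + B·r^k with r = q/p = (7/12)/(5/12) = 7/5. Substitution satisfies the recurrence; boundary conditions give:
  u_k = (1 − r^k) / (1 − r^N) = (1 − (7/5)^1) / (1 − (7/5)^11) = 9765625/964249309.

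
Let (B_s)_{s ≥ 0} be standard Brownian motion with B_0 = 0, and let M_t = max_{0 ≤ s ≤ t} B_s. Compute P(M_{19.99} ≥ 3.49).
P(M_{19.99} ≥ 3.49) = 2·P(B_{19.99} ≥ 3.49) = 2(1 − Φ(3.49/√19.99)) ≈ 0.4350

By the reflection principle for Brownian motion, P(M_t ≥ a) = 2 · P(B_t ≥ a) for a ≥ 0. Since B_t ~ N(0, t), P(B_t ≥ 3.49) = 1 − Φ(3.49/√t) = 1 − Φ(3.49/√19.99) = 1 − Φ(0.7806). So
  P(M_{19.99} ≥ 3.49) = 2(1 − Φ(0.7806)) ≈ 0.4350.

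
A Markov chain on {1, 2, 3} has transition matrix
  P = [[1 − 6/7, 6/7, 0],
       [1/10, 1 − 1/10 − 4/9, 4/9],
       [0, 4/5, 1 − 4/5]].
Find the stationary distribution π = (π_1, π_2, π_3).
π = (3/43, 180/301, 100/301)

This is a birth-death chain on three states, which satisfies detailed balance: π_1 · P_{12} = π_2 · P_{21} and π_2 · P_{23} = π_3 · P_{32}.
From π_1 · 6/7 = π_2 · 1/10: π_2/π_1 = (6/7)/(1/10) = 60/7.
From π_2 · 4/9 = π_3 · 4/5: π_3/π_2 = (4/9)/(4/5) = 5/9.
Take π_1 proportional to 1; then unnormalized π = (1, 60/7, 100/21). Normalize by dividing by the sum 43/3:
  π = (3/43, 180/301, 100/301).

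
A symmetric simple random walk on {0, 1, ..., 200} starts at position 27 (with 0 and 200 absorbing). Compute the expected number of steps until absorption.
E[τ | X_0 = 27] = 4671

Let v_k = E[τ | X_0 = k]. Boundary: v_0 = v_200 = 0. Recurrence: v_k = 1 + (v_{k-1} + v_{k+1})/2 for 1 ≤ k ≤ 199. The particular solution to v_k − (v_{k-1} + v_{k+1})/2 = 1 is v_k = −k^2. Adding homogeneous solution A + B k and matching boundaries gives v_k = k (200 − k). Substituting k = 27: v_27 = 27 · 173 = 4671.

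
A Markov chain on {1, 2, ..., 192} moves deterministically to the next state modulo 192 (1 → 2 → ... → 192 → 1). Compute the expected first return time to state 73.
E[T_73 | X_0 = 73] = 192

The chain cycles deterministically, so starting at state 73 it returns in exactly 192 steps. Equivalently, the stationary distribution is uniform π_j = 1/192 for every state j, so by Kac's formula E[T_73] = 1/π_73 = 192.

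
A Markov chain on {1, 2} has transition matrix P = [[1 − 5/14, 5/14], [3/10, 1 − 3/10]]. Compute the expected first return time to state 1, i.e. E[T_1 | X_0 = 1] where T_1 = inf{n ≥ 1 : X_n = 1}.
E[T_1 | X_0 = 1] = 1/π_1 = 46/21

For an irreducible recurrent Markov chain with stationary distribution π, E[T_i | X_0 = i] = 1/π_i (Kac's formula). Here π_1 = (3/10)/(5/14 + 3/10) = (3/10)/(23/35) = 21/46, so E[T_1 | X_0 = 1] = 1/π_1 = (5/14 + 3/10)/(3/10) = (23/35)/(3/10) = 46/21.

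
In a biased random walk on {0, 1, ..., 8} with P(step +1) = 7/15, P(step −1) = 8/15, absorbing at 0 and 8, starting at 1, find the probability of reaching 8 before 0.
P(hit 8 before 0) = (1 − (8/7)^1) / (1 − (8/7)^8) = 823543/11012415

Let u_k denote P(reach 8 before 0 | start at k). Boundary: u_0 = 0, u_8 = 1. Recurrence: u_k = 7/15·u_{k+1} + 8/15·u_{k-1} for 1 ≤ k ≤ 7. Try u_k = A + B·r^k with r = q/p = (8/15)/(7/15) = 8/7. Substitution satisfies the recurrence; boundary conditions give:
  u_k = (1 − r^k) / (1 − r^N) = (1 − (8/7)^1) / (1 − (8/7)^8) = 823543/11012415.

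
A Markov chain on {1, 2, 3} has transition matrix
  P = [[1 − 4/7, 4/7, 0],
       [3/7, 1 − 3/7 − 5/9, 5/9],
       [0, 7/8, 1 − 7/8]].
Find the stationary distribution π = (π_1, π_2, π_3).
π = (189/601, 252/601, 160/601)

This is a birth-death chain on three states, which satisfies detailed balance: π_1 · P_{12} = π_2 · P_{21} and π_2 · P_{23} = π_3 · P_{32}.
From π_1 · 4/7 = π_2 · 3/7: π_2/π_1 = (4/7)/(3/7) = 4/3.
From π_2 · 5/9 = π_3 · 7/8: π_3/π_2 = (5/9)/(7/8) = 40/63.
Take π_1 proportional to 1; then unnormalized π = (1, 4/3, 160/189). Normalize by dividing by the sum 601/189:
  π = (189/601, 252/601, 160/601).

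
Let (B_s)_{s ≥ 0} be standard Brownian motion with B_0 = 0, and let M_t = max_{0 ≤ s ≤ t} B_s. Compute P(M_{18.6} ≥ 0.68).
P(M_{18.6} ≥ 0.68) = 2·P(B_{18.6} ≥ 0.68) = 2(1 − Φ(0.68/√18.6)) ≈ 0.8747

By the reflection principle for Brownian motion, P(M_t ≥ a) = 2 · P(B_t ≥ a) for a ≥ 0. Since B_t ~ N(0, t), P(B_t ≥ 0.68) = 1 − Φ(0.68/√t) = 1 − Φ(0.68/√18.6) = 1 − Φ(0.1577). So
  P(M_{18.6} ≥ 0.68) = 2(1 − Φ(0.1577)) ≈ 0.8747.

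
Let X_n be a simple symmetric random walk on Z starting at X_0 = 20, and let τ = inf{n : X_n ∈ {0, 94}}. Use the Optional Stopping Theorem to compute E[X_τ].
E[X_τ] = 20

X_n is a martingale and τ is a bounded-mean stopping time (indeed τ is finite a.s. with bounded expectation since the walk is in a bounded region). By the OST, E[X_τ] = E[X_0] = 20. Equivalently: E[X_τ] = 94 · P(hit 94 first) + 0 · P(hit 0 first) = 94 · (20/94) = 20.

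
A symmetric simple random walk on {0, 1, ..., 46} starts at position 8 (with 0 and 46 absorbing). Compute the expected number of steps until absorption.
E[τ | X_0 = 8] = 304

Let v_k = E[τ | X_0 = k]. Boundary: v_0 = v_46 = 0. Recurrence: v_k = 1 + (v_{k-1} + v_{k+1})/2 for 1 ≤ k ≤ 45. The particular solution to v_k − (v_{k-1} + v_{k+1})/2 = 1 is v_k = −k^2. Adding homogeneous solution A + B k and matching boundaries gives v_k = k (46 − k). Substituting k = 8: v_8 = 8 · 38 = 304.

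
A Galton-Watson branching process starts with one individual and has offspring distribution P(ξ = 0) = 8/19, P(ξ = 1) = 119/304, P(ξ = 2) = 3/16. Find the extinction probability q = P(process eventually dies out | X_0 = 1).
q = 1

Mean offspring μ = 0·8/19 + 1·119/304 + 2·3/16 = 233/304 ≤ 1. For μ ≤ 1 with offspring not concentrated at 1, the Galton-Watson process goes extinct almost surely, so q = 1.
(Algebraic check: The pgf is f(s) = 8/19 + 119/304·s + 3/16·s². The extinction probability q is the smallest fixed point of f in [0, 1]. Setting s = f(s):
  3/16·s² + (119/304 − 1)·s + 8/19 = 0
  3/16·s² − (8/19 + 3/16)·s + 8/19 = 0
which factors as (s − 1)·(3/16·s − 8/19) = 0, giving roots s = 1 and s = (8/19)/(3/16) = 128/57. Since 128/57 ≥ 1, the smallest root in [0, 1] is s = 1.)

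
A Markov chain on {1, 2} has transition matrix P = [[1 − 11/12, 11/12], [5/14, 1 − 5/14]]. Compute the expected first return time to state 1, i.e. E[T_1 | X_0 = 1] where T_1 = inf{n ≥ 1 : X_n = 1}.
E[T_1 | X_0 = 1] = 1/π_1 = 107/30

For an irreducible recurrent Markov chain with stationary distribution π, E[T_i | X_0 = i] = 1/π_i (Kac's formula). Here π_1 = (5/14)/(11/12 + 5/14) = (5/14)/(107/84) = 30/107, so E[T_1 | X_0 = 1] = 1/π_1 = (11/12 + 5/14)/(5/14) = (107/84)/(5/14) = 107/30.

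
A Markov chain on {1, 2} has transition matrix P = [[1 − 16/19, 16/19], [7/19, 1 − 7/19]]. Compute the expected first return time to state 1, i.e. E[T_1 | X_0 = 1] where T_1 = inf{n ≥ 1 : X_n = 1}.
E[T_1 | X_0 = 1] = 1/π_1 = 23/7

For an irreducible recurrent Markov chain with stationary distribution π, E[T_i | X_0 = i] = 1/π_i (Kac's formula). Here π_1 = (7/19)/(16/19 + 7/19) = (7/19)/(23/19) = 7/23, so E[T_1 | X_0 = 1] = 1/π_1 = (16/19 + 7/19)/(7/19) = (23/19)/(7/19) = 23/7.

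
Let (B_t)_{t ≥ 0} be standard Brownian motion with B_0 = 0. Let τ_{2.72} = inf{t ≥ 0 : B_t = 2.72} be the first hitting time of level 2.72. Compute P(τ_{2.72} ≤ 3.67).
P(τ_{2.72} ≤ 3.67) = 2(1 − Φ(2.72/√3.67)) = 2(1 − Φ(1.4198)) ≈ 0.1557

By the reflection principle for standard BM, P(τ_b ≤ t) = 2 · P(B_t ≥ b). Since B_t ~ N(0, t), P(B_t ≥ 2.72) = 1 − Φ(2.72/√t) = 1 − Φ(2.72/√3.67) = 1 − Φ(1.4198) ≈ 0.07783. Doubling: P(τ_{2.72} ≤ 3.67) ≈ 2 · 0.07783 = 0.15566 ≈ 0.1557.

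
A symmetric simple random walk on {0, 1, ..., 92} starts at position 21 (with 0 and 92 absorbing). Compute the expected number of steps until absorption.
E[τ | X_0 = 21] = 1491

Let v_k = E[τ | X_0 = k]. Boundary: v_0 = v_92 = 0. Recurrence: v_k = 1 + (v_{k-1} + v_{k+1})/2 for 1 ≤ k ≤ 91. The particular solution to v_k − (v_{k-1} + v_{k+1})/2 = 1 is v_k = −k^2. Adding homogeneous solution A + B k and matching boundaries gives v_k = k (92 − k). Substituting k = 21: v_21 = 21 · 71 = 1491.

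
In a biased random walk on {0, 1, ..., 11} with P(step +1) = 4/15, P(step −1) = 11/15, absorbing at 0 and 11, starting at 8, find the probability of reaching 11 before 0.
P(hit 11 before 0) = (1 − (11/4)^8) / (1 − (11/4)^11) = 1959253440/40758210901

Let u_k denote P(reach 11 before 0 | start at k). Boundary: u_0 = 0, u_11 = 1. Recurrence: u_k = 4/15·u_{k+1} + 11/15·u_{k-1} for 1 ≤ k ≤ 10. Try u_k = A + B·r^k with r = q/p = (11/15)/(4/15) = 11/4. Substitution satisfies the recurrence; boundary conditions give:
  u_k = (1 − r^k) / (1 − r^N) = (1 − (11/4)^8) / (1 − (11/4)^11) = 1959253440/40758210901.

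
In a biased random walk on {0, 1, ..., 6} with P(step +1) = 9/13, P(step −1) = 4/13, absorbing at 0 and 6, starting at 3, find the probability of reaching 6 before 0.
P(hit 6 before 0) = (1 − (4/9)^3) / (1 − (4/9)^6) = 729/793

Let u_k denote P(reach 6 before 0 | start at k). Boundary: u_0 = 0, u_6 = 1. Recurrence: u_k = 9/13·u_{k+1} + 4/13·u_{k-1} for 1 ≤ k ≤ 5. Try u_k = A + B·r^k with r = q/p = (4/13)/(9/13) = 4/9. Substitution satisfies the recurrence; boundary conditions give:
  u_k = (1 − r^k) / (1 − r^N) = (1 − (4/9)^3) / (1 − (4/9)^6) = 729/793.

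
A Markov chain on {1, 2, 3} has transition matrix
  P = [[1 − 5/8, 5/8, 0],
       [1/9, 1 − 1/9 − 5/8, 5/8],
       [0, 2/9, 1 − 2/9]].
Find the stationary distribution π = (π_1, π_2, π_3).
π = (128/2873, 720/2873, 2025/2873)

This is a birth-death chain on three states, which satisfies detailed balance: π_1 · P_{12} = π_2 · P_{21} and π_2 · P_{23} = π_3 · P_{32}.
From π_1 · 5/8 = π_2 · 1/9: π_2/π_1 = (5/8)/(1/9) = 45/8.
From π_2 · 5/8 = π_3 · 2/9: π_3/π_2 = (5/8)/(2/9) = 45/16.
Take π_1 proportional to 1; then unnormalized π = (1, 45/8, 2025/128). Normalize by dividing by the sum 2873/128:
  π = (128/2873, 720/2873, 2025/2873).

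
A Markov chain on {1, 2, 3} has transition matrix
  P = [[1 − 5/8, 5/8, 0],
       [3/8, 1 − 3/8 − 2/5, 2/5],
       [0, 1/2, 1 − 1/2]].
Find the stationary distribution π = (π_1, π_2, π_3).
π = (1/4, 5/12, 1/3)

This is a birth-death chain on three states, which satisfies detailed balance: π_1 · P_{12} = π_2 · P_{21} and π_2 · P_{23} = π_3 · P_{32}.
From π_1 · 5/8 = π_2 · 3/8: π_2/π_1 = (5/8)/(3/8) = 5/3.
From π_2 · 2/5 = π_3 · 1/2: π_3/π_2 = (2/5)/(1/2) = 4/5.
Take π_1 proportional to 1; then unnormalized π = (1, 5/3, 4/3). Normalize by dividing by the sum 4:
  π = (1/4, 5/12, 1/3).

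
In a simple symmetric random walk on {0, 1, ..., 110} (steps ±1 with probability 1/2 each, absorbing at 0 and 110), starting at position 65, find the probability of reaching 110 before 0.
P(hit 110 before 0) = 65/110 = 13/22

Let u_k = P(hit 110 before 0 | start at k). Then u_0 = 0, u_110 = 1, and u_k = u_{k-1}/2 + u_{k+1}/2 for 1 ≤ k ≤ 109. This harmonic recurrence is solved by u_k = k/110, giving u_65 = 65/110 = 13/22.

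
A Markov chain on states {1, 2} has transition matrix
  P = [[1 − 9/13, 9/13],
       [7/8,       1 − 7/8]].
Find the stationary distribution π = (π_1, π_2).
π_1 = 91/163, π_2 = 72/163

Solve πP = π with π_1 + π_2 = 1. From πP = π: π_1 · (1 − 9/13) + π_2 · 7/8 = π_1 ⇒ π_2 · 7/8 = π_1 · 9/13 ⇒ π_2/π_1 = (9/13)/(7/8) = 72/91. Together with π_1 + π_2 = 1:
  π_1 = (7/8)/(9/13 + 7/8) = (7/8)/(163/104) = 91/163,
  π_2 = (9/13)/(9/13 + 7/8) = (9/13)/(163/104) = 72/163.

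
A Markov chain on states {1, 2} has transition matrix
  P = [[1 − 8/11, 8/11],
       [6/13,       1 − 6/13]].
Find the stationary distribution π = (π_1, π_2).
π_1 = 33/85, π_2 = 52/85

Solve πP = π with π_1 + π_2 = 1. From πP = π: π_1 · (1 − 8/11) + π_2 · 6/13 = π_1 ⇒ π_2 · 6/13 = π_1 · 8/11 ⇒ π_2/π_1 = (8/11)/(6/13) = 52/33. Together with π_1 + π_2 = 1:
  π_1 = (6/13)/(8/11 + 6/13) = (6/13)/(170/143) = 33/85,
  π_2 = (8/11)/(8/11 + 6/13) = (8/11)/(170/143) = 52/85.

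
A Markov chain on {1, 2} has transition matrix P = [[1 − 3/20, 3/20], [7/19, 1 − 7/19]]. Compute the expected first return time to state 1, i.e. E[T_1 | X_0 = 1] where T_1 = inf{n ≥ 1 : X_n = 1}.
E[T_1 | X_0 = 1] = 1/π_1 = 197/140

For an irreducible recurrent Markov chain with stationary distribution π, E[T_i | X_0 = i] = 1/π_i (Kac's formula). Here π_1 = (7/19)/(3/20 + 7/19) = (7/19)/(197/380) = 140/197, so E[T_1 | X_0 = 1] = 1/π_1 = (3/20 + 7/19)/(7/19) = (197/380)/(7/19) = 197/140.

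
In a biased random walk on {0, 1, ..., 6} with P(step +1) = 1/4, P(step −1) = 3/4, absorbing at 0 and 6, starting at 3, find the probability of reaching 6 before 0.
P(hit 6 before 0) = (1 − (3)^3) / (1 − (3)^6) = 1/28

Let u_k denote P(reach 6 before 0 | start at k). Boundary: u_0 = 0, u_6 = 1. Recurrence: u_k = 1/4·u_{k+1} + 3/4·u_{k-1} for 1 ≤ k ≤ 5. Try u_k = A + B·r^k with r = q/p = (3/4)/(1/4) = 3. Substitution satisfies the recurrence; boundary conditions give:
  u_k = (1 − r^k) / (1 − r^N) = (1 − (3)^3) / (1 − (3)^6) = 1/28.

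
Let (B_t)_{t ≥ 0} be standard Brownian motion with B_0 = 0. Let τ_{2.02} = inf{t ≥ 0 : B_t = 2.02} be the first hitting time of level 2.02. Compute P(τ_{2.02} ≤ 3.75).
P(τ_{2.02} ≤ 3.75) = 2(1 − Φ(2.02/√3.75)) = 2(1 − Φ(1.0431)) ≈ 0.2969

By the reflection principle for standard BM, P(τ_b ≤ t) = 2 · P(B_t ≥ b). Since B_t ~ N(0, t), P(B_t ≥ 2.02) = 1 − Φ(2.02/√t) = 1 − Φ(2.02/√3.75) = 1 − Φ(1.0431) ≈ 0.14845. Doubling: P(τ_{2.02} ≤ 3.75) ≈ 2 · 0.14845 = 0.29690 ≈ 0.2969.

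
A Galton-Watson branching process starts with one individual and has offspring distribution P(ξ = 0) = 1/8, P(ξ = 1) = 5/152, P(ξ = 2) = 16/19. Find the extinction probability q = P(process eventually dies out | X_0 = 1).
q = 19/128

The pgf is f(s) = 1/8 + 5/152·s + 16/19·s². The extinction probability q is the smallest fixed point of f in [0, 1]. Setting s = f(s):
  16/19·s² + (5/152 − 1)·s + 1/8 = 0
  16/19·s² − (1/8 + 16/19)·s + 1/8 = 0
which factors as (s − 1)·(16/19·s − 1/8) = 0, giving roots s = 1 and s = (1/8)/(16/19) = 19/128.
Mean offspring μ = 5/152 + 2·16/19 = 261/152 > 1 (supercritical), so q < 1. The extinction probability is the smaller root: q = (1/8)/(16/19) = 19/128.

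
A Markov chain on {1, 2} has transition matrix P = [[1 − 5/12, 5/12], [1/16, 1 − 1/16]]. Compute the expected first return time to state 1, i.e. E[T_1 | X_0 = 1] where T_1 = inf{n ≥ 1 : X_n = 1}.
E[T_1 | X_0 = 1] = 1/π_1 = 23/3

For an irreducible recurrent Markov chain with stationary distribution π, E[T_i | X_0 = i] = 1/π_i (Kac's formula). Here π_1 = (1/16)/(5/12 + 1/16) = (1/16)/(23/48) = 3/23, so E[T_1 | X_0 = 1] = 1/π_1 = (5/12 + 1/16)/(1/16) = (23/48)/(1/16) = 23/3.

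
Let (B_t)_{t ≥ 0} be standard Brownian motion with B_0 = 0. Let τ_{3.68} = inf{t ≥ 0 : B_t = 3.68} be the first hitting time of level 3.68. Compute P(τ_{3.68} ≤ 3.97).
P(τ_{3.68} ≤ 3.97) = 2(1 − Φ(3.68/√3.97)) = 2(1 − Φ(1.8469)) ≈ 0.0648

By the reflection principle for standard BM, P(τ_b ≤ t) = 2 · P(B_t ≥ b). Since B_t ~ N(0, t), P(B_t ≥ 3.68) = 1 − Φ(3.68/√t) = 1 − Φ(3.68/√3.97) = 1 − Φ(1.8469) ≈ 0.03238. Doubling: P(τ_{3.68} ≤ 3.97) ≈ 2 · 0.03238 = 0.06476 ≈ 0.0648.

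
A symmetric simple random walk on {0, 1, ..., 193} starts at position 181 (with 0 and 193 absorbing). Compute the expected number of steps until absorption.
E[τ | X_0 = 181] = 2172

Let v_k = E[τ | X_0 = k]. Boundary: v_0 = v_193 = 0. Recurrence: v_k = 1 + (v_{k-1} + v_{k+1})/2 for 1 ≤ k ≤ 192. The particular solution to v_k − (v_{k-1} + v_{k+1})/2 = 1 is v_k = −k^2. Adding homogeneous solution A + B k and matching boundaries gives v_k = k (193 − k). Substituting k = 181: v_181 = 181 · 12 = 2172.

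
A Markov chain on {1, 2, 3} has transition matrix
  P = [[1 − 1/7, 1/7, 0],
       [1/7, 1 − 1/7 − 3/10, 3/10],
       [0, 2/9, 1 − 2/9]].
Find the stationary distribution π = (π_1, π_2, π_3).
π = (20/67, 20/67, 27/67)

This is a birth-death chain on three states, which satisfies detailed balance: π_1 · P_{12} = π_2 · P_{21} and π_2 · P_{23} = π_3 · P_{32}.
From π_1 · 1/7 = π_2 · 1/7: π_2/π_1 = (1/7)/(1/7) = 1.
From π_2 · 3/10 = π_3 · 2/9: π_3/π_2 = (3/10)/(2/9) = 27/20.
Take π_1 proportional to 1; then unnormalized π = (1, 1, 27/20). Normalize by dividing by the sum 67/20:
  π = (20/67, 20/67, 27/67).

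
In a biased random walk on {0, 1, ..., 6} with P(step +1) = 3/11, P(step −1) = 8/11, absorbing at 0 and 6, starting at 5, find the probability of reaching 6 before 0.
P(hit 6 before 0) = (1 − (8/3)^5) / (1 − (8/3)^6) = 19515/52283

Let u_k denote P(reach 6 before 0 | start at k). Boundary: u_0 = 0, u_6 = 1. Recurrence: u_k = 3/11·u_{k+1} + 8/11·u_{k-1} for 1 ≤ k ≤ 5. Try u_k = A + B·r^k with r = q/p = (8/11)/(3/11) = 8/3. Substitution satisfies the recurrence; boundary conditions give:
  u_k = (1 − r^k) / (1 − r^N) = (1 − (8/3)^5) / (1 − (8/3)^6) = 19515/52283.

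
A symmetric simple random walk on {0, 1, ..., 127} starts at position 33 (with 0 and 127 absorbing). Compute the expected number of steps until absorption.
E[τ | X_0 = 33] = 3102

Let v_k = E[τ | X_0 = k]. Boundary: v_0 = v_127 = 0. Recurrence: v_k = 1 + (v_{k-1} + v_{k+1})/2 for 1 ≤ k ≤ 126. The particular solution to v_k − (v_{k-1} + v_{k+1})/2 = 1 is v_k = −k^2. Adding homogeneous solution A + B k and matching boundaries gives v_k = k (127 − k). Substituting k = 33: v_33 = 33 · 94 = 3102.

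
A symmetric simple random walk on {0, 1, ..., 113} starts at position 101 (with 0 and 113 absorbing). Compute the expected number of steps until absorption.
E[τ | X_0 = 101] = 1212

Let v_k = E[τ | X_0 = k]. Boundary: v_0 = v_113 = 0. Recurrence: v_k = 1 + (v_{k-1} + v_{k+1})/2 for 1 ≤ k ≤ 112. The particular solution to v_k − (v_{k-1} + v_{k+1})/2 = 1 is v_k = −k^2. Adding homogeneous solution A + B k and matching boundaries gives v_k = k (113 − k). Substituting k = 101: v_101 = 101 · 12 = 1212.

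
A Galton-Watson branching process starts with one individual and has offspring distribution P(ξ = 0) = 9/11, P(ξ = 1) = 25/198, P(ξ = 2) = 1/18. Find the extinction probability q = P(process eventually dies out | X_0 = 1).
q = 1

Mean offspring μ = 0·9/11 + 1·25/198 + 2·1/18 = 47/198 ≤ 1. For μ ≤ 1 with offspring not concentrated at 1, the Galton-Watson process goes extinct almost surely, so q = 1.
(Algebraic check: The pgf is f(s) = 9/11 + 25/198·s + 1/18·s². The extinction probability q is the smallest fixed point of f in [0, 1]. Setting s = f(s):
  1/18·s² + (25/198 − 1)·s + 9/11 = 0
  1/18·s² − (9/11 + 1/18)·s + 9/11 = 0
which factors as (s − 1)·(1/18·s − 9/11) = 0, giving roots s = 1 and s = (9/11)/(1/18) = 162/11. Since 162/11 ≥ 1, the smallest root in [0, 1] is s = 1.)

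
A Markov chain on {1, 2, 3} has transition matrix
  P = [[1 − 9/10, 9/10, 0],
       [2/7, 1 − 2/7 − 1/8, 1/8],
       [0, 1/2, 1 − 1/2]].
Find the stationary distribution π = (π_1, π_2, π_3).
π = (16/79, 252/395, 63/395)

This is a birth-death chain on three states, which satisfies detailed balance: π_1 · P_{12} = π_2 · P_{21} and π_2 · P_{23} = π_3 · P_{32}.
From π_1 · 9/10 = π_2 · 2/7: π_2/π_1 = (9/10)/(2/7) = 63/20.
From π_2 · 1/8 = π_3 · 1/2: π_3/π_2 = (1/8)/(1/2) = 1/4.
Take π_1 proportional to 1; then unnormalized π = (1, 63/20, 63/80). Normalize by dividing by the sum 79/16:
  π = (16/79, 252/395, 63/395).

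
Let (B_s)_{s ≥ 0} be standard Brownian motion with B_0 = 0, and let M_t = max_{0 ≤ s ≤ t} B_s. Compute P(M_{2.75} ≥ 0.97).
P(M_{2.75} ≥ 0.97) = 2·P(B_{2.75} ≥ 0.97) = 2(1 − Φ(0.97/√2.75)) ≈ 0.5586

By the reflection principle for Brownian motion, P(M_t ≥ a) = 2 · P(B_t ≥ a) for a ≥ 0. Since B_t ~ N(0, t), P(B_t ≥ 0.97) = 1 − Φ(0.97/√t) = 1 − Φ(0.97/√2.75) = 1 − Φ(0.5849). So
  P(M_{2.75} ≥ 0.97) = 2(1 − Φ(0.5849)) ≈ 0.5586.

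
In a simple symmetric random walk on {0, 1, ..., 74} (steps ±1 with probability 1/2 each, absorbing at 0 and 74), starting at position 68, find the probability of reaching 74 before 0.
P(hit 74 before 0) = 68/74 = 34/37

Let u_k = P(hit 74 before 0 | start at k). Then u_0 = 0, u_74 = 1, and u_k = u_{k-1}/2 + u_{k+1}/2 for 1 ≤ k ≤ 73. This harmonic recurrence is solved by u_k = k/74, giving u_68 = 68/74 = 34/37.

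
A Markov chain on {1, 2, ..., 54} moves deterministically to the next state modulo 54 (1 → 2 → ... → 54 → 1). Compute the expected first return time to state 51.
E[T_51 | X_0 = 51] = 54

The chain cycles deterministically, so starting at state 51 it returns in exactly 54 steps. Equivalently, the stationary distribution is uniform π_j = 1/54 for every state j, so by Kac's formula E[T_51] = 1/π_51 = 54.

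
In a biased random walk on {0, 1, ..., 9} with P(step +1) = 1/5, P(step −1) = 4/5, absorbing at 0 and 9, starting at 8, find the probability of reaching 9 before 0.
P(hit 9 before 0) = (1 − (4)^8) / (1 − (4)^9) = 21845/87381

Let u_k denote P(reach 9 before 0 | start at k). Boundary: u_0 = 0, u_9 = 1. Recurrence: u_k = 1/5·u_{k+1} + 4/5·u_{k-1} for 1 ≤ k ≤ 8. Try u_k = A + B·r^k with r = q/p = (4/5)/(1/5) = 4. Substitution satisfies the recurrence; boundary conditions give:
  u_k = (1 − r^k) / (1 − r^N) = (1 − (4)^8) / (1 − (4)^9) = 21845/87381.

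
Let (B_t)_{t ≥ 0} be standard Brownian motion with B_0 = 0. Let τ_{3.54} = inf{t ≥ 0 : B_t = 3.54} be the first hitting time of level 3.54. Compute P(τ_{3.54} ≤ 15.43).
P(τ_{3.54} ≤ 15.43) = 2(1 − Φ(3.54/√15.43)) = 2(1 − Φ(0.9012)) ≈ 0.3675

By the reflection principle for standard BM, P(τ_b ≤ t) = 2 · P(B_t ≥ b). Since B_t ~ N(0, t), P(B_t ≥ 3.54) = 1 − Φ(3.54/√t) = 1 − Φ(3.54/√15.43) = 1 − Φ(0.9012) ≈ 0.18374. Doubling: P(τ_{3.54} ≤ 15.43) ≈ 2 · 0.18374 = 0.36748 ≈ 0.3675.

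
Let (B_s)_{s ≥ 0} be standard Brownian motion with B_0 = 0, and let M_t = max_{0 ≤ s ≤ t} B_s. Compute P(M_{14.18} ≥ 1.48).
P(M_{14.18} ≥ 1.48) = 2·P(B_{14.18} ≥ 1.48) = 2(1 − Φ(1.48/√14.18)) ≈ 0.6943

By the reflection principle for Brownian motion, P(M_t ≥ a) = 2 · P(B_t ≥ a) for a ≥ 0. Since B_t ~ N(0, t), P(B_t ≥ 1.48) = 1 − Φ(1.48/√t) = 1 − Φ(1.48/√14.18) = 1 − Φ(0.3930). So
  P(M_{14.18} ≥ 1.48) = 2(1 − Φ(0.3930)) ≈ 0.6943.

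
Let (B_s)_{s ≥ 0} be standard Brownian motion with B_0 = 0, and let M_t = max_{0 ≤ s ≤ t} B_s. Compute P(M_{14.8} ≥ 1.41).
P(M_{14.8} ≥ 1.41) = 2·P(B_{14.8} ≥ 1.41) = 2(1 − Φ(1.41/√14.8)) ≈ 0.7140

By the reflection principle for Brownian motion, P(M_t ≥ a) = 2 · P(B_t ≥ a) for a ≥ 0. Since B_t ~ N(0, t), P(B_t ≥ 1.41) = 1 − Φ(1.41/√t) = 1 − Φ(1.41/√14.8) = 1 − Φ(0.3665). So
  P(M_{14.8} ≥ 1.41) = 2(1 − Φ(0.3665)) ≈ 0.7140.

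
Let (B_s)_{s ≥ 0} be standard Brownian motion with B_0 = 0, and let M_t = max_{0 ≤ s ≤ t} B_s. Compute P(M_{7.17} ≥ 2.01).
P(M_{7.17} ≥ 2.01) = 2·P(B_{7.17} ≥ 2.01) = 2(1 − Φ(2.01/√7.17)) ≈ 0.4529

By the reflection principle for Brownian motion, P(M_t ≥ a) = 2 · P(B_t ≥ a) for a ≥ 0. Since B_t ~ N(0, t), P(B_t ≥ 2.01) = 1 − Φ(2.01/√t) = 1 − Φ(2.01/√7.17) = 1 − Φ(0.7506). So
  P(M_{7.17} ≥ 2.01) = 2(1 − Φ(0.7506)) ≈ 0.4529.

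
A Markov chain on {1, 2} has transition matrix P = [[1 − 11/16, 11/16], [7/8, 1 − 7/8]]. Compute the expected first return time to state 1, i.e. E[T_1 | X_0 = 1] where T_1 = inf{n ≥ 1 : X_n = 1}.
E[T_1 | X_0 = 1] = 1/π_1 = 25/14

For an irreducible recurrent Markov chain with stationary distribution π, E[T_i | X_0 = i] = 1/π_i (Kac's formula). Here π_1 = (7/8)/(11/16 + 7/8) = (7/8)/(25/16) = 14/25, so E[T_1 | X_0 = 1] = 1/π_1 = (11/16 + 7/8)/(7/8) = (25/16)/(7/8) = 25/14.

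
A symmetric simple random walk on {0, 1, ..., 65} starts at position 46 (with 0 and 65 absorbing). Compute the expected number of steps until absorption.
E[τ | X_0 = 46] = 874

Let v_k = E[τ | X_0 = k]. Boundary: v_0 = v_65 = 0. Recurrence: v_k = 1 + (v_{k-1} + v_{k+1})/2 for 1 ≤ k ≤ 64. The particular solution to v_k − (v_{k-1} + v_{k+1})/2 = 1 is v_k = −k^2. Adding homogeneous solution A + B k and matching boundaries gives v_k = k (65 − k). Substituting k = 46: v_46 = 46 · 19 = 874.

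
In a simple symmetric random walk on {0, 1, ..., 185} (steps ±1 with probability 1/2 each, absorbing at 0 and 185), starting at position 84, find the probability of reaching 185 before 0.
P(hit 185 before 0) = 84/185

Let u_k = P(hit 185 before 0 | start at k). Then u_0 = 0, u_185 = 1, and u_k = u_{k-1}/2 + u_{k+1}/2 for 1 ≤ k ≤ 184. This harmonic recurrence is solved by u_k = k/185, giving u_84 = 84/185.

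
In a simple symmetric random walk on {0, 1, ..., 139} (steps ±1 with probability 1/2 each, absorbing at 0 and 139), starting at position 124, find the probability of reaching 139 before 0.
P(hit 139 before 0) = 124/139

Let u_k = P(hit 139 before 0 | start at k). Then u_0 = 0, u_139 = 1, and u_k = u_{k-1}/2 + u_{k+1}/2 for 1 ≤ k ≤ 138. This harmonic recurrence is solved by u_k = k/139, giving u_124 = 124/139.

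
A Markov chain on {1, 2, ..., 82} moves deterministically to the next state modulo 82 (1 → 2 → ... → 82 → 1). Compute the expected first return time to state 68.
E[T_68 | X_0 = 68] = 82

The chain cycles deterministically, so starting at state 68 it returns in exactly 82 steps. Equivalently, the stationary distribution is uniform π_j = 1/82 for every state j, so by Kac's formula E[T_68] = 1/π_68 = 82.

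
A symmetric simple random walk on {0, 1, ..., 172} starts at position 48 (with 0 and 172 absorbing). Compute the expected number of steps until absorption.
E[τ | X_0 = 48] = 5952

Let v_k = E[τ | X_0 = k]. Boundary: v_0 = v_172 = 0. Recurrence: v_k = 1 + (v_{k-1} + v_{k+1})/2 for 1 ≤ k ≤ 171. The particular solution to v_k − (v_{k-1} + v_{k+1})/2 = 1 is v_k = −k^2. Adding homogeneous solution A + B k and matching boundaries gives v_k = k (172 − k). Substituting k = 48: v_48 = 48 · 124 = 5952.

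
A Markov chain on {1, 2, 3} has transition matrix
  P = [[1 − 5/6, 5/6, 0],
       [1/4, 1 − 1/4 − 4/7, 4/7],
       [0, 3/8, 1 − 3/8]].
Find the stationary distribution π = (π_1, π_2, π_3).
π = (63/593, 210/593, 320/593)

This is a birth-death chain on three states, which satisfies detailed balance: π_1 · P_{12} = π_2 · P_{21} and π_2 · P_{23} = π_3 · P_{32}.
From π_1 · 5/6 = π_2 · 1/4: π_2/π_1 = (5/6)/(1/4) = 10/3.
From π_2 · 4/7 = π_3 · 3/8: π_3/π_2 = (4/7)/(3/8) = 32/21.
Take π_1 proportional to 1; then unnormalized π = (1, 10/3, 320/63). Normalize by dividing by the sum 593/63:
  π = (63/593, 210/593, 320/593).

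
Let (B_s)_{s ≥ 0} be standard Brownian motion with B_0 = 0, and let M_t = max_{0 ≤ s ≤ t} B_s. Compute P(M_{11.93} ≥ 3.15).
P(M_{11.93} ≥ 3.15) = 2·P(B_{11.93} ≥ 3.15) = 2(1 − Φ(3.15/√11.93)) ≈ 0.3618

By the reflection principle for Brownian motion, P(M_t ≥ a) = 2 · P(B_t ≥ a) for a ≥ 0. Since B_t ~ N(0, t), P(B_t ≥ 3.15) = 1 − Φ(3.15/√t) = 1 − Φ(3.15/√11.93) = 1 − Φ(0.9120). So
  P(M_{11.93} ≥ 3.15) = 2(1 − Φ(0.9120)) ≈ 0.3618.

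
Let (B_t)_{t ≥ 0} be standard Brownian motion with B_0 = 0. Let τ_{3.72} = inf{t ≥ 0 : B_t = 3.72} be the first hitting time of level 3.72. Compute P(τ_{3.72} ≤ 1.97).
P(τ_{3.72} ≤ 1.97) = 2(1 − Φ(3.72/√1.97)) = 2(1 − Φ(2.6504)) ≈ 0.0080

By the reflection principle for standard BM, P(τ_b ≤ t) = 2 · P(B_t ≥ b). Since B_t ~ N(0, t), P(B_t ≥ 3.72) = 1 − Φ(3.72/√t) = 1 − Φ(3.72/√1.97) = 1 − Φ(2.6504) ≈ 0.00402. Doubling: P(τ_{3.72} ≤ 1.97) ≈ 2 · 0.00402 = 0.00804 ≈ 0.0080.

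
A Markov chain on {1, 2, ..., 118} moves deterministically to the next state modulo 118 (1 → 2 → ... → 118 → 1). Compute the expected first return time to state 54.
E[T_54 | X_0 = 54] = 118

The chain cycles deterministically, so starting at state 54 it returns in exactly 118 steps. Equivalently, the stationary distribution is uniform π_j = 1/118 for every state j, so by Kac's formula E[T_54] = 1/π_54 = 118.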